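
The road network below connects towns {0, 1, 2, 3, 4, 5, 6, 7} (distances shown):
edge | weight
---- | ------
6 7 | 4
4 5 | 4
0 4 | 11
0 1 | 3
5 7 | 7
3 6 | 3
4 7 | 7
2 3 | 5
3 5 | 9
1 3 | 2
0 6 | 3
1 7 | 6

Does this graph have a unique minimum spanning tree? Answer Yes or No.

No

Sort edges by weight, then run Kruskal:
1 3 (2): add — endpoints in different components.
0 1 (3): add — endpoints in different components.
0 6 (3): add — endpoints in different components.
3 6 (3): skip — 3 and 6 already connected.
4 5 (4): add — endpoints in different components.
6 7 (4): add — endpoints in different components.
2 3 (5): add — endpoints in different components.
1 7 (6): skip — 1 and 7 already connected.
4 7 (7): add — endpoints in different components.
Non-tree edge 3 6 has weight 3, equal to the heaviest edge on its tree cycle — swapping gives another MST of the same weight. Not unique.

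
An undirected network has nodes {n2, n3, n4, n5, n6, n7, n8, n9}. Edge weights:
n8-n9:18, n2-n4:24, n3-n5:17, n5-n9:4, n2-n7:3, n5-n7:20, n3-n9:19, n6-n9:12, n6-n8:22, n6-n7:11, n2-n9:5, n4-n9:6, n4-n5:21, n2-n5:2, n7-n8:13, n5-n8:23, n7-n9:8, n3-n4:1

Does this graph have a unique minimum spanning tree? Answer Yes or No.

Sort edges by weight, then run Kruskal:
n3-n4 (1): add — endpoints in different components.
n2-n5 (2): add — endpoints in different components.
n2-n7 (3): add — endpoints in different components.
n5-n9 (4): add — endpoints in different components.
n2-n9 (5): skip — n9 and n2 already connected.
n4-n9 (6): add — endpoints in different components.
n7-n9 (8): skip — n9 and n7 already connected.
n6-n7 (11): add — endpoints in different components.
n6-n9 (12): skip — n9 and n6 already connected.
n7-n8 (13): add — endpoints in different components.
Every non-tree edge has weight strictly greater than the heaviest edge on the tree path between its endpoints, so the MST is unique.

Yes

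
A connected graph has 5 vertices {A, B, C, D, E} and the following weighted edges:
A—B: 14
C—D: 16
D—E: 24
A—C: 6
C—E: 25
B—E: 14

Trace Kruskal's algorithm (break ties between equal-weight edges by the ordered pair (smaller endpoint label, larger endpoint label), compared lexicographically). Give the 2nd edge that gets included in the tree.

A-B

Kruskal's algorithm — process edges by increasing weight (ties by edge label):
A—C (6): add. Components now {A,C} {B} {D} {E}
A—B (14): add. Components now {A,B,C} {D} {E}
B—E (14): add. Components now {A,B,C,E} {D}
C—D (16): add. Components now {A,B,C,D,E}
The 2nd edge added is A—B.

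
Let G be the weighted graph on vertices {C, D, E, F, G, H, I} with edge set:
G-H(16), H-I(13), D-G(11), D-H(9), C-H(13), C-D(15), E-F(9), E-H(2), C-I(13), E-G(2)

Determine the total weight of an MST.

48

Sort edges by weight, then run Kruskal:
E-G (2): add. Components now {C} {D} {E,G} {F} {H} {I}
E-H (2): add. Components now {C} {D} {E,G,H} {F} {I}
D-H (9): add. Components now {C} {D,E,G,H} {F} {I}
E-F (9): add. Components now {C} {D,E,F,G,H} {I}
D-G (11): skip — D and G already connected.
C-H (13): add. Components now {C,D,E,F,G,H} {I}
C-I (13): add. Components now {C,D,E,F,G,H,I}
MST edges: E-G, E-H, D-H, E-F, C-H, C-I; total weight 2+2+9+9+13+13 = 48.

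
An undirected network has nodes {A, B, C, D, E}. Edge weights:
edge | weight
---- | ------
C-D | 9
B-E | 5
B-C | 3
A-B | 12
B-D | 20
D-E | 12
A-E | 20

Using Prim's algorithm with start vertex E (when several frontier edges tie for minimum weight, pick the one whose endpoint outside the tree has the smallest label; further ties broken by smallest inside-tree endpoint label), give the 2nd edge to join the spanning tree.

B-C

Prim's algorithm from E:
Step 1: cheapest edge leaving the tree is B-E (5); add B.
Step 2: cheapest edge leaving the tree is B-C (3); add C.
Step 3: cheapest edge leaving the tree is C-D (9); add D.
Step 4: cheapest edge leaving the tree is A-B (12); add A.
The 2nd edge added is B-C.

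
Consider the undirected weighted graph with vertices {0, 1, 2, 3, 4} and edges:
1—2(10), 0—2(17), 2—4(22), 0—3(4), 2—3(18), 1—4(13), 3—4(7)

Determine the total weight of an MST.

34

Sort edges by weight, then run Kruskal:
0—3 (4): add. Components now {0,3} {1} {2} {4}
3—4 (7): add. Components now {0,3,4} {1} {2}
1—2 (10): add. Components now {0,3,4} {1,2}
1—4 (13): add. Components now {0,1,2,3,4}
MST edges: 0—3, 3—4, 1—2, 1—4; total weight 4+7+10+13 = 34.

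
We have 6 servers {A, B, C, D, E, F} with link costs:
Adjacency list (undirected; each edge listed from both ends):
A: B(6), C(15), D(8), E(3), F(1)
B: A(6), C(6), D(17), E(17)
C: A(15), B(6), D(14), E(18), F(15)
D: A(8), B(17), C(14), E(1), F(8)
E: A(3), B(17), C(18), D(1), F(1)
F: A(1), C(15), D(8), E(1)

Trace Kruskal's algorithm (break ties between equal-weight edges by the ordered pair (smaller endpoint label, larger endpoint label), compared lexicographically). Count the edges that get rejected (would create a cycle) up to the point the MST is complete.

1

Kruskal's algorithm — process edges by increasing weight (ties by edge label):
A-F (1): add — endpoints in different components.
D-E (1): add — endpoints in different components.
E-F (1): add — endpoints in different components.
A-E (3): skip — A and E already connected.
A-B (6): add — endpoints in different components.
B-C (6): add — endpoints in different components.
Edges rejected before the tree was complete: 1.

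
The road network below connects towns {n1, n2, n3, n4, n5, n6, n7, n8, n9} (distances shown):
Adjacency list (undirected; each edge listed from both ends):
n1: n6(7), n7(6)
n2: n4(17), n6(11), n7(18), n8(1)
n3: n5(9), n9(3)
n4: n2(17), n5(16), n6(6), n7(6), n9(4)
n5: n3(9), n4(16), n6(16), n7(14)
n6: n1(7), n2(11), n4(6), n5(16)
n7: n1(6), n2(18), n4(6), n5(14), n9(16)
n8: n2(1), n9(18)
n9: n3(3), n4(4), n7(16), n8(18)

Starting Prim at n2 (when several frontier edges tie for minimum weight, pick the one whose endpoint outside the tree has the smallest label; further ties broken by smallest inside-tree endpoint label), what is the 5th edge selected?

n3-n9

Prim, starting at n2.
Step 1: cheapest edge leaving the tree is n2—n8 (1); add n8.
Step 2: cheapest edge leaving the tree is n2—n6 (11); add n6.
Step 3: cheapest edge leaving the tree is n4—n6 (6); add n4.
Step 4: cheapest edge leaving the tree is n4—n9 (4); add n9.
Step 5: cheapest edge leaving the tree is n3—n9 (3); add n3.
Step 6: cheapest edge leaving the tree is n4—n7 (6); add n7.
Step 7: cheapest edge leaving the tree is n1—n7 (6); add n1.
Step 8: cheapest edge leaving the tree is n3—n5 (9); add n5.
The 5th edge added is n3—n9.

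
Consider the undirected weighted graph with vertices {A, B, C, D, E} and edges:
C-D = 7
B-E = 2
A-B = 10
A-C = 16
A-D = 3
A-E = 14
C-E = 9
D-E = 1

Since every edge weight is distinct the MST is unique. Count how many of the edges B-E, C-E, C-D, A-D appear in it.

Kruskal's algorithm — process edges by increasing weight (ties by edge label):
D-E (1): add. Components now {A} {B} {C} {D,E}
B-E (2): add. Components now {A} {B,D,E} {C}
A-D (3): add. Components now {A,B,D,E} {C}
C-D (7): add. Components now {A,B,C,D,E}
MST edge set: {D-E, B-E, A-D, C-D}.
Of the listed edges, {B-E, C-D, A-D} are in the MST → 3.

3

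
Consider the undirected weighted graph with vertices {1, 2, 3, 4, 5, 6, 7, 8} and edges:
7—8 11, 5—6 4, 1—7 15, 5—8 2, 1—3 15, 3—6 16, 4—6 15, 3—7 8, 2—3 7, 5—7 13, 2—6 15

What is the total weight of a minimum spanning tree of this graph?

Prim's algorithm from 7:
Step 1: cheapest edge leaving the tree is 3—7 (8); add 3.
Step 2: cheapest edge leaving the tree is 2—3 (7); add 2.
Step 3: cheapest edge leaving the tree is 7—8 (11); add 8.
Step 4: cheapest edge leaving the tree is 5—8 (2); add 5.
Step 5: cheapest edge leaving the tree is 5—6 (4); add 6.
Step 6: cheapest edge leaving the tree is 1—3 (15); add 1.
Step 7: cheapest edge leaving the tree is 4—6 (15); add 4.
MST edges: 3—7, 2—3, 7—8, 5—8, 5—6, 1—3, 4—6; total weight 8+7+11+2+4+15+15 = 62.

62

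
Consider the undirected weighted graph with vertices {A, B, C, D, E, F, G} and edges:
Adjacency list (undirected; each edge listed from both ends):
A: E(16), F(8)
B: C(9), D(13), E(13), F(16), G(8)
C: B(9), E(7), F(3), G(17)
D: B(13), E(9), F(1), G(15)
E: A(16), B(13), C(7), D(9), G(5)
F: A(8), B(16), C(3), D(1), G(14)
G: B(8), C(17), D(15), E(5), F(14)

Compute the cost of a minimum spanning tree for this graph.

Prim, starting at F.
Step 1: cheapest edge leaving the tree is D—F (1); add D.
Step 2: cheapest edge leaving the tree is C—F (3); add C.
Step 3: cheapest edge leaving the tree is C—E (7); add E.
Step 4: cheapest edge leaving the tree is E—G (5); add G.
Step 5: cheapest edge leaving the tree is A—F (8); add A.
Step 6: cheapest edge leaving the tree is B—G (8); add B.
MST edges: D—F, C—F, C—E, E—G, A—F, B—G; total weight 1+3+7+5+8+8 = 32.

32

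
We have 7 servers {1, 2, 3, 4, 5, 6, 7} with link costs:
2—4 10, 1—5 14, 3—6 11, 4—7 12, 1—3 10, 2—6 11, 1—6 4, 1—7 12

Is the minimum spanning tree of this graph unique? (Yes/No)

No

Kruskal: consider edges lightest-first.
1—6 (4): add — endpoints in different components.
1—3 (10): add — endpoints in different components.
2—4 (10): add — endpoints in different components.
2—6 (11): add — endpoints in different components.
3—6 (11): skip — 3 and 6 already connected.
1—7 (12): add — endpoints in different components.
4—7 (12): skip — 4 and 7 already connected.
1—5 (14): add — endpoints in different components.
Non-tree edge 4—7 has weight 12, equal to the heaviest edge on its tree cycle — swapping gives another MST of the same weight. Not unique.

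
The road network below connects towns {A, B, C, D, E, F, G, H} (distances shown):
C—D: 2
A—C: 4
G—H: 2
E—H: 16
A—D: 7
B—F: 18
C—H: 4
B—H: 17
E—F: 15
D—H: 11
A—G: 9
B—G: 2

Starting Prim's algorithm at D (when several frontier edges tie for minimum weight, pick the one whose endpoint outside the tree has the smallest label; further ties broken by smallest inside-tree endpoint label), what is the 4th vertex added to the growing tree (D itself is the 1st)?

H

Grow the tree from D using Prim:
Step 1: cheapest edge leaving the tree is C—D (2); add C.
Step 2: cheapest edge leaving the tree is A—C (4); add A.
Step 3: cheapest edge leaving the tree is C—H (4); add H.
Step 4: cheapest edge leaving the tree is G—H (2); add G.
Step 5: cheapest edge leaving the tree is B—G (2); add B.
Step 6: cheapest edge leaving the tree is E—H (16); add E.
Step 7: cheapest edge leaving the tree is E—F (15); add F.
Vertex order: D, C, A, H, G, B, E, F. The 4th vertex is H.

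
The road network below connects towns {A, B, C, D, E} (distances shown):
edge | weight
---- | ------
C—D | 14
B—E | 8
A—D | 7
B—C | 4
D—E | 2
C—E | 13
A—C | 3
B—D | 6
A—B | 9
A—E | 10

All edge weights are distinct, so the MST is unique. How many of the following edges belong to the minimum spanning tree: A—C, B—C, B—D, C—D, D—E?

4

Sort edges by weight, then run Kruskal:
D—E (2): add. Components now {A} {B} {C} {D,E}
A—C (3): add. Components now {A,C} {B} {D,E}
B—C (4): add. Components now {A,B,C} {D,E}
B—D (6): add. Components now {A,B,C,D,E}
MST edge set: {D—E, A—C, B—C, B—D}.
Of the listed edges, {A—C, B—C, B—D, D—E} are in the MST → 4.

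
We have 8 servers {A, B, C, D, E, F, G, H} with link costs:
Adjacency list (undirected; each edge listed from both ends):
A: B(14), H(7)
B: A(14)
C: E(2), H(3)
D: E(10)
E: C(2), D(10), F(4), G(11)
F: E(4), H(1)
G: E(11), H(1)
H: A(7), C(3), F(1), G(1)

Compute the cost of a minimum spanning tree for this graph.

Prim, starting at D.
Step 1: cheapest edge leaving the tree is D E (10); add E.
Step 2: cheapest edge leaving the tree is C E (2); add C.
Step 3: cheapest edge leaving the tree is C H (3); add H.
Step 4: cheapest edge leaving the tree is F H (1); add F.
Step 5: cheapest edge leaving the tree is G H (1); add G.
Step 6: cheapest edge leaving the tree is A H (7); add A.
Step 7: cheapest edge leaving the tree is A B (14); add B.
MST edges: D E, C E, C H, F H, G H, A H, A B; total weight 10+2+3+1+1+7+14 = 38.

38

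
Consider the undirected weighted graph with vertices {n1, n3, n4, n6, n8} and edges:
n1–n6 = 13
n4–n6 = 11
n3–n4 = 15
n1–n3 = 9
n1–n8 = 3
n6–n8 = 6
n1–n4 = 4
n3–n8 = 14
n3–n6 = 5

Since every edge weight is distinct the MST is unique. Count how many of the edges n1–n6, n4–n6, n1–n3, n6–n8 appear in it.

1

Kruskal: consider edges lightest-first.
n1–n8 (3): add — endpoints in different components.
n1–n4 (4): add — endpoints in different components.
n3–n6 (5): add — endpoints in different components.
n6–n8 (6): add — endpoints in different components.
MST edge set: {n1–n8, n1–n4, n3–n6, n6–n8}.
Of the listed edges, {n6–n8} are in the MST → 1.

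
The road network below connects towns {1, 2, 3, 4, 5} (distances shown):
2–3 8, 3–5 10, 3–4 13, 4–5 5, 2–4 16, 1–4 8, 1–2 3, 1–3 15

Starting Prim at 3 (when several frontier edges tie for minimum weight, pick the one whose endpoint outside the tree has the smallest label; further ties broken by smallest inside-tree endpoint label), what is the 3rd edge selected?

1-4

Prim, starting at 3.
Step 1: frontier [2–3 8, 3–5 10, 3–4 13, 1–3 15] → take 2–3 (8); add 2.
Step 2: frontier [1–2 3, 2–4 16, 3–5 10, 3–4 13, 1–3 15] → take 1–2 (3); add 1.
Step 3: frontier [1–4 8, 2–4 16, 3–5 10, 3–4 13] → take 1–4 (8); add 4.
Step 4: frontier [3–5 10, 4–5 5] → take 4–5 (5); add 5.
The 3rd edge added is 1–4.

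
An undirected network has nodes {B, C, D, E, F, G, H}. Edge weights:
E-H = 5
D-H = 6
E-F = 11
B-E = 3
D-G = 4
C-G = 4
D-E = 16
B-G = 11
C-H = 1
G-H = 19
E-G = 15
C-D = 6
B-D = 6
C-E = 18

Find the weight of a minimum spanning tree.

28

Grow the tree from H using Prim:
Step 1: frontier [C-H 1, E-H 5, D-H 6, G-H 19] → take C-H (1); add C.
Step 2: frontier [C-G 4, C-D 6, C-E 18, E-H 5, D-H 6, G-H 19] → take C-G (4); add G.
Step 3: frontier [C-D 6, C-E 18, D-G 4, B-G 11, E-G 15, E-H 5, D-H 6] → take D-G (4); add D.
Step 4: frontier [C-E 18, B-D 6, D-E 16, B-G 11, E-G 15, E-H 5] → take E-H (5); add E.
Step 5: frontier [B-D 6, B-E 3, E-F 11, B-G 11] → take B-E (3); add B.
Step 6: frontier [E-F 11] → take E-F (11); add F.
MST edges: C-H, C-G, D-G, E-H, B-E, E-F; total weight 1+4+4+5+3+11 = 28.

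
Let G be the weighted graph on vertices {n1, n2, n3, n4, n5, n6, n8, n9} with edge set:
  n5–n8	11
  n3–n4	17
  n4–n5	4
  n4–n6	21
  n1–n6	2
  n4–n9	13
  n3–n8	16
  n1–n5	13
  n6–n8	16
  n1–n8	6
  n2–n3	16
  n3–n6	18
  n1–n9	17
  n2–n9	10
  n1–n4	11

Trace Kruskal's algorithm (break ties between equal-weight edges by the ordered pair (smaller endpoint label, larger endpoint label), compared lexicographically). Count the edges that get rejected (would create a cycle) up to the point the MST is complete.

2

Kruskal: consider edges lightest-first.
n1–n6 (2): add — endpoints in different components.
n4–n5 (4): add — endpoints in different components.
n1–n8 (6): add — endpoints in different components.
n2–n9 (10): add — endpoints in different components.
n1–n4 (11): add — endpoints in different components.
n5–n8 (11): skip — n8 and n5 already connected.
n1–n5 (13): skip — n5 and n1 already connected.
n4–n9 (13): add — endpoints in different components.
n2–n3 (16): add — endpoints in different components.
Edges rejected before the tree was complete: 2.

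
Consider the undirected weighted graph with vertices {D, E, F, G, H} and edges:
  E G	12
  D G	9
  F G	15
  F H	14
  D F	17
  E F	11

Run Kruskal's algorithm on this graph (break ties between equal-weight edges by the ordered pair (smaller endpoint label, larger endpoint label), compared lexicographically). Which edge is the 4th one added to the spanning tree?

Kruskal's algorithm — process edges by increasing weight (ties by edge label):
D G (9): add — endpoints in different components.
E F (11): add — endpoints in different components.
E G (12): add — endpoints in different components.
F H (14): add — endpoints in different components.
The 4th edge added is F H.

F-H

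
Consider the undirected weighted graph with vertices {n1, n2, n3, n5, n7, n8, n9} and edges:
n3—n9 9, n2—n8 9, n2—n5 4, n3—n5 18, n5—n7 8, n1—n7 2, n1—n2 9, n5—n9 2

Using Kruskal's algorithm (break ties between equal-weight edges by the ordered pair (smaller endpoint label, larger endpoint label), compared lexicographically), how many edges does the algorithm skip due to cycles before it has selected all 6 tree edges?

Sort edges by weight, then run Kruskal:
n1—n7 (2): add — endpoints in different components.
n5—n9 (2): add — endpoints in different components.
n2—n5 (4): add — endpoints in different components.
n5—n7 (8): add — endpoints in different components.
n1—n2 (9): skip — n1 and n2 already connected.
n2—n8 (9): add — endpoints in different components.
n3—n9 (9): add — endpoints in different components.
Edges rejected before the tree was complete: 1.

1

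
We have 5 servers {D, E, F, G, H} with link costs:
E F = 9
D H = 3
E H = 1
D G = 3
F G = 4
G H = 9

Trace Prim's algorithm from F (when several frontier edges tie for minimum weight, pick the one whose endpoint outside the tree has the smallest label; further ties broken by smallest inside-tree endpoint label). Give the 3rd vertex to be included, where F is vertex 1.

D

Prim, starting at F.
Step 1: cheapest edge leaving the tree is F G (4); add G.
Step 2: cheapest edge leaving the tree is D G (3); add D.
Step 3: cheapest edge leaving the tree is D H (3); add H.
Step 4: cheapest edge leaving the tree is E H (1); add E.
Vertex order: F, G, D, H, E. The 3rd vertex is D.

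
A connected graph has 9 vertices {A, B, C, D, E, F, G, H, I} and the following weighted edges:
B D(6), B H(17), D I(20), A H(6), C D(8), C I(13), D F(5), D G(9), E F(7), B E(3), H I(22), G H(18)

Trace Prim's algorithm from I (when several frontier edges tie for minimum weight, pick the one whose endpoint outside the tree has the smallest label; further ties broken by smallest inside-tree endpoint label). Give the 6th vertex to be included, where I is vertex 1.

Prim, starting at I.
Step 1: frontier [C I 13, D I 20, H I 22] → take C I (13); add C.
Step 2: frontier [C D 8, D I 20, H I 22] → take C D (8); add D.
Step 3: frontier [D F 5, B D 6, D G 9, H I 22] → take D F (5); add F.
Step 4: frontier [B D 6, D G 9, E F 7, H I 22] → take B D (6); add B.
Step 5: frontier [B E 3, B H 17, D G 9, E F 7, H I 22] → take B E (3); add E.
Step 6: frontier [B H 17, D G 9, H I 22] → take D G (9); add G.
Step 7: frontier [B H 17, G H 18, H I 22] → take B H (17); add H.
Step 8: frontier [A H 6] → take A H (6); add A.
Vertex order: I, C, D, F, B, E, G, H, A. The 6th vertex is E.

E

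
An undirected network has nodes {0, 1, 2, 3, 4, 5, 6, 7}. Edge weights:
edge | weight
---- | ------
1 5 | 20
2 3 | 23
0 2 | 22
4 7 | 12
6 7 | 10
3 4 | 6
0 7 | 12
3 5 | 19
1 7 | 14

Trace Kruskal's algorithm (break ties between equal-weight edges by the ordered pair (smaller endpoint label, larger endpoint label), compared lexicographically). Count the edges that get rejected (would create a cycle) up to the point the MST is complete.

1

Kruskal: consider edges lightest-first.
3 4 (6): add — endpoints in different components.
6 7 (10): add — endpoints in different components.
0 7 (12): add — endpoints in different components.
4 7 (12): add — endpoints in different components.
1 7 (14): add — endpoints in different components.
3 5 (19): add — endpoints in different components.
1 5 (20): skip — 1 and 5 already connected.
0 2 (22): add — endpoints in different components.
Edges rejected before the tree was complete: 1.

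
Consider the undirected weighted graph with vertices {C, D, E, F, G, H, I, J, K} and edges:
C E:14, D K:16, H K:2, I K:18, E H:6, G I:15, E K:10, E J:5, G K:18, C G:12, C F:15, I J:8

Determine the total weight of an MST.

78

Grow the tree from E using Prim:
Step 1: frontier [E J 5, E H 6, E K 10, C E 14] → take E J (5); add J.
Step 2: frontier [E H 6, E K 10, C E 14, I J 8] → take E H (6); add H.
Step 3: frontier [E K 10, C E 14, H K 2, I J 8] → take H K (2); add K.
Step 4: frontier [C E 14, I J 8, D K 16, G K 18, I K 18] → take I J (8); add I.
Step 5: frontier [C E 14, G I 15, D K 16, G K 18] → take C E (14); add C.
Step 6: frontier [C G 12, C F 15, G I 15, D K 16, G K 18] → take C G (12); add G.
Step 7: frontier [C F 15, D K 16] → take C F (15); add F.
Step 8: frontier [D K 16] → take D K (16); add D.
MST edges: E J, E H, H K, I J, C E, C G, C F, D K; total weight 5+6+2+8+14+12+15+16 = 78.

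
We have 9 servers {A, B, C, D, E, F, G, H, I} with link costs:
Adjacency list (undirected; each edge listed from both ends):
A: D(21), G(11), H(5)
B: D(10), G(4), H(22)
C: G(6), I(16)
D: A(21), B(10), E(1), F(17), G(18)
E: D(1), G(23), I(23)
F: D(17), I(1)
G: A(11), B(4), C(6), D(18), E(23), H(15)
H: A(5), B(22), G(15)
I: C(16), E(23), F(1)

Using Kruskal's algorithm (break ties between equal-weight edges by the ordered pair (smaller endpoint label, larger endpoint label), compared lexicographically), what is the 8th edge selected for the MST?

C-I

Sort edges by weight, then run Kruskal:
D E (1): add — endpoints in different components.
F I (1): add — endpoints in different components.
B G (4): add — endpoints in different components.
A H (5): add — endpoints in different components.
C G (6): add — endpoints in different components.
B D (10): add — endpoints in different components.
A G (11): add — endpoints in different components.
G H (15): skip — G and H already connected.
C I (16): add — endpoints in different components.
The 8th edge added is C I.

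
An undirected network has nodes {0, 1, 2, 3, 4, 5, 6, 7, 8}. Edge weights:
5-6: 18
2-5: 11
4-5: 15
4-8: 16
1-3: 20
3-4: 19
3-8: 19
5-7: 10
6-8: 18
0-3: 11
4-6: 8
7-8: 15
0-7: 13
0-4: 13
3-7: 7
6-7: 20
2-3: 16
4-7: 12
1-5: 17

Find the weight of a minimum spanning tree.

91

Kruskal: consider edges lightest-first.
3-7 (7): add — endpoints in different components.
4-6 (8): add — endpoints in different components.
5-7 (10): add — endpoints in different components.
0-3 (11): add — endpoints in different components.
2-5 (11): add — endpoints in different components.
4-7 (12): add — endpoints in different components.
0-4 (13): skip — 0 and 4 already connected.
0-7 (13): skip — 0 and 7 already connected.
4-5 (15): skip — 4 and 5 already connected.
7-8 (15): add — endpoints in different components.
2-3 (16): skip — 2 and 3 already connected.
4-8 (16): skip — 4 and 8 already connected.
1-5 (17): add — endpoints in different components.
MST edges: 3-7, 4-6, 5-7, 0-3, 2-5, 4-7, 7-8, 1-5; total weight 7+8+10+11+11+12+15+17 = 91.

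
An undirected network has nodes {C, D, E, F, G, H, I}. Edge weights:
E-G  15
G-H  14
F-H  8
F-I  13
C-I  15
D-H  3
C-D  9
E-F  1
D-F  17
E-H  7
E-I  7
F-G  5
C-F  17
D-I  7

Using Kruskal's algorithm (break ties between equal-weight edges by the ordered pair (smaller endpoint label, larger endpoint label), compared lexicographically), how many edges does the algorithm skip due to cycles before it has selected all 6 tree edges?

Kruskal: consider edges lightest-first.
E-F (1): add. Components now {C} {D} {E,F} {G} {H} {I}
D-H (3): add. Components now {C} {D,H} {E,F} {G} {I}
F-G (5): add. Components now {C} {D,H} {E,F,G} {I}
D-I (7): add. Components now {C} {D,H,I} {E,F,G}
E-H (7): add. Components now {C} {D,E,F,G,H,I}
E-I (7): skip — E and I already connected.
F-H (8): skip — F and H already connected.
C-D (9): add. Components now {C,D,E,F,G,H,I}
Edges rejected before the tree was complete: 2.

2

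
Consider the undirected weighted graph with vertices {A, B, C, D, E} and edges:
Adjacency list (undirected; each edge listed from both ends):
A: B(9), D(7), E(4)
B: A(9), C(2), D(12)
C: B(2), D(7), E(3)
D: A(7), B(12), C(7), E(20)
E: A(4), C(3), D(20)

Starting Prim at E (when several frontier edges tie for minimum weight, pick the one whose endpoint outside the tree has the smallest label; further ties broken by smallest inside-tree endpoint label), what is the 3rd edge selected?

A-E

Prim, starting at E.
Step 1: frontier [C-E 3, A-E 4, D-E 20] → take C-E (3); add C.
Step 2: frontier [B-C 2, C-D 7, A-E 4, D-E 20] → take B-C (2); add B.
Step 3: frontier [A-B 9, B-D 12, C-D 7, A-E 4, D-E 20] → take A-E (4); add A.
Step 4: frontier [A-D 7, B-D 12, C-D 7, D-E 20] → take A-D (7); add D.
The 3rd edge added is A-E.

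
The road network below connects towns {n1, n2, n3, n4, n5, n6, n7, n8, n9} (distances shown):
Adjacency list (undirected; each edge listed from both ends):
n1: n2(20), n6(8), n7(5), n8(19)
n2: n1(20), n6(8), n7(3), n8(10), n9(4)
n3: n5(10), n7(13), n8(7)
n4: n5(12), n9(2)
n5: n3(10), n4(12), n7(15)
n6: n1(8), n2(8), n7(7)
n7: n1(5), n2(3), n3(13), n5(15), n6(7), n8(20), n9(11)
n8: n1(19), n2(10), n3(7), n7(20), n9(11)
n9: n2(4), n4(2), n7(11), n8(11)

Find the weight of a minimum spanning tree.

48

Prim, starting at n9.
Step 1: cheapest edge leaving the tree is n4-n9 (2); add n4.
Step 2: cheapest edge leaving the tree is n2-n9 (4); add n2.
Step 3: cheapest edge leaving the tree is n2-n7 (3); add n7.
Step 4: cheapest edge leaving the tree is n1-n7 (5); add n1.
Step 5: cheapest edge leaving the tree is n6-n7 (7); add n6.
Step 6: cheapest edge leaving the tree is n2-n8 (10); add n8.
Step 7: cheapest edge leaving the tree is n3-n8 (7); add n3.
Step 8: cheapest edge leaving the tree is n3-n5 (10); add n5.
MST edges: n4-n9, n2-n9, n2-n7, n1-n7, n6-n7, n2-n8, n3-n8, n3-n5; total weight 2+4+3+5+7+10+7+10 = 48.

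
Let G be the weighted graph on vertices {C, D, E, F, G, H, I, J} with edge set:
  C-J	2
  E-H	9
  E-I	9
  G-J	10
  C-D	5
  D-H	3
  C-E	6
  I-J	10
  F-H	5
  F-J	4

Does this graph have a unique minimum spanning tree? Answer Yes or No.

Sort edges by weight, then run Kruskal:
C-J (2): add — endpoints in different components.
D-H (3): add — endpoints in different components.
F-J (4): add — endpoints in different components.
C-D (5): add — endpoints in different components.
F-H (5): skip — F and H already connected.
C-E (6): add — endpoints in different components.
E-H (9): skip — E and H already connected.
E-I (9): add — endpoints in different components.
G-J (10): add — endpoints in different components.
Non-tree edge F-H has weight 5, equal to the heaviest edge on its tree cycle — swapping gives another MST of the same weight. Not unique.

No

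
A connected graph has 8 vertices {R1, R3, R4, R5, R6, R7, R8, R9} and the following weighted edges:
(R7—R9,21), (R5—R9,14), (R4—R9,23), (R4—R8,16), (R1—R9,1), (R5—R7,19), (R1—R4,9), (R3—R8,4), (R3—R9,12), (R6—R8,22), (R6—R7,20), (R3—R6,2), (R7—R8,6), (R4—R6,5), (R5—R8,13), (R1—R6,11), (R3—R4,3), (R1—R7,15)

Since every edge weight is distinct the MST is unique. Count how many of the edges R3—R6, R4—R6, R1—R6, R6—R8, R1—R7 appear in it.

Sort edges by weight, then run Kruskal:
R1—R9 (1): add — endpoints in different components.
R3—R6 (2): add — endpoints in different components.
R3—R4 (3): add — endpoints in different components.
R3—R8 (4): add — endpoints in different components.
R4—R6 (5): skip — R4 and R6 already connected.
R7—R8 (6): add — endpoints in different components.
R1—R4 (9): add — endpoints in different components.
R1—R6 (11): skip — R6 and R1 already connected.
R3—R9 (12): skip — R9 and R3 already connected.
R5—R8 (13): add — endpoints in different components.
MST edge set: {R1—R9, R3—R6, R3—R4, R3—R8, R7—R8, R1—R4, R5—R8}.
Of the listed edges, {R3—R6} are in the MST → 1.

1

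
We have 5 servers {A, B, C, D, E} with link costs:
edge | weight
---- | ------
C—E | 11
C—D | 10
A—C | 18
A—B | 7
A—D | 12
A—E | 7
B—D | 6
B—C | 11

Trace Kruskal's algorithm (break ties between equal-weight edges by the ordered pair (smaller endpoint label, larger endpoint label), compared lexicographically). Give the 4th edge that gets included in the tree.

C-D

Kruskal's algorithm — process edges by increasing weight (ties by edge label):
B—D (6): add — endpoints in different components.
A—B (7): add — endpoints in different components.
A—E (7): add — endpoints in different components.
C—D (10): add — endpoints in different components.
The 4th edge added is C—D.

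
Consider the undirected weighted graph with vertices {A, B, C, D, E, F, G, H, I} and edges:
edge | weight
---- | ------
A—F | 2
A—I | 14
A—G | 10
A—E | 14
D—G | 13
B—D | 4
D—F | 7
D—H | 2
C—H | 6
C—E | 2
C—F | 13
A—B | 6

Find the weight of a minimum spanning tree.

Grow the tree from D using Prim:
Step 1: cheapest edge leaving the tree is D—H (2); add H.
Step 2: cheapest edge leaving the tree is B—D (4); add B.
Step 3: cheapest edge leaving the tree is A—B (6); add A.
Step 4: cheapest edge leaving the tree is A—F (2); add F.
Step 5: cheapest edge leaving the tree is C—H (6); add C.
Step 6: cheapest edge leaving the tree is C—E (2); add E.
Step 7: cheapest edge leaving the tree is A—G (10); add G.
Step 8: cheapest edge leaving the tree is A—I (14); add I.
MST edges: D—H, B—D, A—B, A—F, C—H, C—E, A—G, A—I; total weight 2+4+6+2+6+2+10+14 = 46.

46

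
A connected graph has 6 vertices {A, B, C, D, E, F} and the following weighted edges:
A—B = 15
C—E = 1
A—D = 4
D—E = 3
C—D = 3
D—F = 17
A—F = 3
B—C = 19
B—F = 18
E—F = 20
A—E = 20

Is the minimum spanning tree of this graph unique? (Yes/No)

No

Kruskal's algorithm — process edges by increasing weight (ties by edge label):
C—E (1): add — endpoints in different components.
A—F (3): add — endpoints in different components.
C—D (3): add — endpoints in different components.
D—E (3): skip — D and E already connected.
A—D (4): add — endpoints in different components.
A—B (15): add — endpoints in different components.
Non-tree edge D—E has weight 3, equal to the heaviest edge on its tree cycle — swapping gives another MST of the same weight. Not unique.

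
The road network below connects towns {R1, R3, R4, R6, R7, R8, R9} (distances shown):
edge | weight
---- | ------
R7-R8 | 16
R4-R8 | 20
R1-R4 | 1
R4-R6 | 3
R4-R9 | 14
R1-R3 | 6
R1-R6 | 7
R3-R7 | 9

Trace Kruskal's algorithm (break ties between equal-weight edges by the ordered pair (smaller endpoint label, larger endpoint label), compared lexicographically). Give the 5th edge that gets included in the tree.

Sort edges by weight, then run Kruskal:
R1-R4 (1): add. Components now {R6} {R1,R4} {R9} {R3} {R7} {R8}
R4-R6 (3): add. Components now {R1,R4,R6} {R9} {R3} {R7} {R8}
R1-R3 (6): add. Components now {R1,R3,R4,R6} {R9} {R7} {R8}
R1-R6 (7): skip — R6 and R1 already connected.
R3-R7 (9): add. Components now {R1,R3,R4,R6,R7} {R9} {R8}
R4-R9 (14): add. Components now {R1,R3,R4,R6,R7,R9} {R8}
R7-R8 (16): add. Components now {R1,R3,R4,R6,R7,R8,R9}
The 5th edge added is R4-R9.

R4-R9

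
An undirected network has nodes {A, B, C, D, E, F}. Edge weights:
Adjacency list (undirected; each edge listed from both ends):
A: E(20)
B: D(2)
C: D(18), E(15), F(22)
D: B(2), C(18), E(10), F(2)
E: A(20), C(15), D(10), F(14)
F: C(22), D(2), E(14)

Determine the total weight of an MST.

49

Kruskal's algorithm — process edges by increasing weight (ties by edge label):
B D (2): add. Components now {A} {B,D} {C} {E} {F}
D F (2): add. Components now {A} {B,D,F} {C} {E}
D E (10): add. Components now {A} {B,D,E,F} {C}
E F (14): skip — E and F already connected.
C E (15): add. Components now {A} {B,C,D,E,F}
C D (18): skip — C and D already connected.
A E (20): add. Components now {A,B,C,D,E,F}
MST edges: B D, D F, D E, C E, A E; total weight 2+2+10+15+20 = 49.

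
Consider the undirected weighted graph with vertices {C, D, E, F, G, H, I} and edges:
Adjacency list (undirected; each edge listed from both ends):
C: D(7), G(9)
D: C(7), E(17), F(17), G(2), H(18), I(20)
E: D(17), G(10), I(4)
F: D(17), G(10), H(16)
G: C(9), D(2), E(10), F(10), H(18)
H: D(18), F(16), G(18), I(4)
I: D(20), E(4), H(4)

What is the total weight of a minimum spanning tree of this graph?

37

Grow the tree from I using Prim:
Step 1: frontier [E–I 4, H–I 4, D–I 20] → take E–I (4); add E.
Step 2: frontier [E–G 10, D–E 17, H–I 4, D–I 20] → take H–I (4); add H.
Step 3: frontier [E–G 10, D–E 17, F–H 16, D–H 18, G–H 18, D–I 20] → take E–G (10); add G.
Step 4: frontier [D–E 17, D–G 2, C–G 9, F–G 10, F–H 16, D–H 18, D–I 20] → take D–G (2); add D.
Step 5: frontier [C–D 7, D–F 17, C–G 9, F–G 10, F–H 16] → take C–D (7); add C.
Step 6: frontier [D–F 17, F–G 10, F–H 16] → take F–G (10); add F.
MST edges: E–I, H–I, E–G, D–G, C–D, F–G; total weight 4+4+10+2+7+10 = 37.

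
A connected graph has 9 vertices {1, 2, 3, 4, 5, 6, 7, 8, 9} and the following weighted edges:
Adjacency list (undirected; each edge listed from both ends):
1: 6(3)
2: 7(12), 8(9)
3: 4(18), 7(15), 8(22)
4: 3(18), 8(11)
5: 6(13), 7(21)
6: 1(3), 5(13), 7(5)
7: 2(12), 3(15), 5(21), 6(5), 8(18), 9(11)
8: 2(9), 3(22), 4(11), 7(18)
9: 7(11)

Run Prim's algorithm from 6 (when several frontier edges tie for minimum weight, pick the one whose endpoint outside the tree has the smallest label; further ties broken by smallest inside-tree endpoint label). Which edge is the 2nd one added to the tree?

Grow the tree from 6 using Prim:
Step 1: frontier [1–6 3, 6–7 5, 5–6 13] → take 1–6 (3); add 1.
Step 2: frontier [6–7 5, 5–6 13] → take 6–7 (5); add 7.
Step 3: frontier [5–6 13, 7–9 11, 2–7 12, 3–7 15, 7–8 18, 5–7 21] → take 7–9 (11); add 9.
Step 4: frontier [5–6 13, 2–7 12, 3–7 15, 7–8 18, 5–7 21] → take 2–7 (12); add 2.
Step 5: frontier [2–8 9, 5–6 13, 3–7 15, 7–8 18, 5–7 21] → take 2–8 (9); add 8.
Step 6: frontier [5–6 13, 3–7 15, 5–7 21, 4–8 11, 3–8 22] → take 4–8 (11); add 4.
Step 7: frontier [3–4 18, 5–6 13, 3–7 15, 5–7 21, 3–8 22] → take 5–6 (13); add 5.
Step 8: frontier [3–4 18, 3–7 15, 3–8 22] → take 3–7 (15); add 3.
The 2nd edge added is 6–7.

6-7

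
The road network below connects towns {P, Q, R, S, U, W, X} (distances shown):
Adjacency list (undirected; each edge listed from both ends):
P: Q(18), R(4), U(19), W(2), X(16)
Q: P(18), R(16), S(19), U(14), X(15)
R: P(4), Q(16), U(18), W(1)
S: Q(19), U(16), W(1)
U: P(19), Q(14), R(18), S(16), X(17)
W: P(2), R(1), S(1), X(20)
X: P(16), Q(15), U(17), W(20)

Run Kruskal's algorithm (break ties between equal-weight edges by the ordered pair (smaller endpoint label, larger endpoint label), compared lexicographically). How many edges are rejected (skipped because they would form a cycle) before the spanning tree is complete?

Kruskal's algorithm — process edges by increasing weight (ties by edge label):
R W (1): add — endpoints in different components.
S W (1): add — endpoints in different components.
P W (2): add — endpoints in different components.
P R (4): skip — P and R already connected.
Q U (14): add — endpoints in different components.
Q X (15): add — endpoints in different components.
P X (16): add — endpoints in different components.
Edges rejected before the tree was complete: 1.

1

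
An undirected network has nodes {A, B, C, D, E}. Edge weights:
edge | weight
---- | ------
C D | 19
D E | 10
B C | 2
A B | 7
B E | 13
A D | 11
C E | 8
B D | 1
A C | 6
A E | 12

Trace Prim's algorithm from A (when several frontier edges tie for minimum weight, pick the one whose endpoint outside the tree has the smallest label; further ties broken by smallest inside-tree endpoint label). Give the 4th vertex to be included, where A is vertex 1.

Prim, starting at A.
Step 1: frontier [A C 6, A B 7, A D 11, A E 12] → take A C (6); add C.
Step 2: frontier [A B 7, A D 11, A E 12, B C 2, C E 8, C D 19] → take B C (2); add B.
Step 3: frontier [A D 11, A E 12, B D 1, B E 13, C E 8, C D 19] → take B D (1); add D.
Step 4: frontier [A E 12, B E 13, C E 8, D E 10] → take C E (8); add E.
Vertex order: A, C, B, D, E. The 4th vertex is D.

D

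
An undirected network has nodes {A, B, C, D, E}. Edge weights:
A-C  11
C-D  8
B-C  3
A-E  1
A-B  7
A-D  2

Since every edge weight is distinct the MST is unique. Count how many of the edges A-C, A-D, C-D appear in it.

Sort edges by weight, then run Kruskal:
A-E (1): add. Components now {A,E} {B} {C} {D}
A-D (2): add. Components now {A,D,E} {B} {C}
B-C (3): add. Components now {A,D,E} {B,C}
A-B (7): add. Components now {A,B,C,D,E}
MST edge set: {A-E, A-D, B-C, A-B}.
Of the listed edges, {A-D} are in the MST → 1.

1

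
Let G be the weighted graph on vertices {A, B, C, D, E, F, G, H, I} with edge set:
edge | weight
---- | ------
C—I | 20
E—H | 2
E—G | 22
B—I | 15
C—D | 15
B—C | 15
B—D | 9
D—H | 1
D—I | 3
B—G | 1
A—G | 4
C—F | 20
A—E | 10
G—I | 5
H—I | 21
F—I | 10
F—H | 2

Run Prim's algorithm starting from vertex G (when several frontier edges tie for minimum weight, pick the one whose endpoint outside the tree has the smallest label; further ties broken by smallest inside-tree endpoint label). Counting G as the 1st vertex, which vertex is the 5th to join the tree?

Grow the tree from G using Prim:
Step 1: cheapest edge leaving the tree is B—G (1); add B.
Step 2: cheapest edge leaving the tree is A—G (4); add A.
Step 3: cheapest edge leaving the tree is G—I (5); add I.
Step 4: cheapest edge leaving the tree is D—I (3); add D.
Step 5: cheapest edge leaving the tree is D—H (1); add H.
Step 6: cheapest edge leaving the tree is E—H (2); add E.
Step 7: cheapest edge leaving the tree is F—H (2); add F.
Step 8: cheapest edge leaving the tree is B—C (15); add C.
Vertex order: G, B, A, I, D, H, E, F, C. The 5th vertex is D.

D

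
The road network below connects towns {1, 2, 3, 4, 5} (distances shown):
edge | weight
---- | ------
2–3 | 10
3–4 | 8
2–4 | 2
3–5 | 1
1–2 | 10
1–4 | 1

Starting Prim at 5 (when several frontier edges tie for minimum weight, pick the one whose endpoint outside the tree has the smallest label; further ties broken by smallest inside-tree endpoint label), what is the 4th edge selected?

2-4

Grow the tree from 5 using Prim:
Step 1: frontier [3–5 1] → take 3–5 (1); add 3.
Step 2: frontier [3–4 8, 2–3 10] → take 3–4 (8); add 4.
Step 3: frontier [2–3 10, 1–4 1, 2–4 2] → take 1–4 (1); add 1.
Step 4: frontier [1–2 10, 2–3 10, 2–4 2] → take 2–4 (2); add 2.
The 4th edge added is 2–4.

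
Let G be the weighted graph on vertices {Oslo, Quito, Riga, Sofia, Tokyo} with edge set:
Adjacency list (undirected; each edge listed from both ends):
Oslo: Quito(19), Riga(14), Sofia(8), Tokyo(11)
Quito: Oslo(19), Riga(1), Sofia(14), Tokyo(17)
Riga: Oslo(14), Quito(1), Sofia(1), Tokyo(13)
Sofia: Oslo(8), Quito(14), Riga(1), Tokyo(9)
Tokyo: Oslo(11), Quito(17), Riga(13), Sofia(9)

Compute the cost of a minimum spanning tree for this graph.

Kruskal's algorithm — process edges by increasing weight (ties by edge label):
Quito–Riga (1): add — endpoints in different components.
Riga–Sofia (1): add — endpoints in different components.
Oslo–Sofia (8): add — endpoints in different components.
Sofia–Tokyo (9): add — endpoints in different components.
MST edges: Quito–Riga, Riga–Sofia, Oslo–Sofia, Sofia–Tokyo; total weight 1+1+8+9 = 19.

19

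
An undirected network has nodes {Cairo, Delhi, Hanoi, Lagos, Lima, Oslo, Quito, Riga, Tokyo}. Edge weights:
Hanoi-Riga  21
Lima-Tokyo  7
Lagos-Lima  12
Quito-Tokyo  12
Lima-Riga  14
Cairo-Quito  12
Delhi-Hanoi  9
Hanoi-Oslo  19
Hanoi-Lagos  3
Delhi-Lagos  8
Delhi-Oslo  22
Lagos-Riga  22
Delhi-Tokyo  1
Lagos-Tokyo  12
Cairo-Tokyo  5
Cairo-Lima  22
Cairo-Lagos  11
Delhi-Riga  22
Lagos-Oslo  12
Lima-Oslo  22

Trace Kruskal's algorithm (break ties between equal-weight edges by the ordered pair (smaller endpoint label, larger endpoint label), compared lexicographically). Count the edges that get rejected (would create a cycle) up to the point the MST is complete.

5

Kruskal: consider edges lightest-first.
Delhi-Tokyo (1): add — endpoints in different components.
Hanoi-Lagos (3): add — endpoints in different components.
Cairo-Tokyo (5): add — endpoints in different components.
Lima-Tokyo (7): add — endpoints in different components.
Delhi-Lagos (8): add — endpoints in different components.
Delhi-Hanoi (9): skip — Delhi and Hanoi already connected.
Cairo-Lagos (11): skip — Cairo and Lagos already connected.
Cairo-Quito (12): add — endpoints in different components.
Lagos-Lima (12): skip — Lima and Lagos already connected.
Lagos-Oslo (12): add — endpoints in different components.
Lagos-Tokyo (12): skip — Lagos and Tokyo already connected.
Quito-Tokyo (12): skip — Quito and Tokyo already connected.
Lima-Riga (14): add — endpoints in different components.
Edges rejected before the tree was complete: 5.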